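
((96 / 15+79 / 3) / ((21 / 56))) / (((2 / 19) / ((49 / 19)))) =96236 / 45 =2138.58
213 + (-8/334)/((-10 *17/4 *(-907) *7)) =213.00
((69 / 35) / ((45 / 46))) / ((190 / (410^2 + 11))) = 29643573 / 16625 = 1783.07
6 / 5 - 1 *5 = -19 / 5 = -3.80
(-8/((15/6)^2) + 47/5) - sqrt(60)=203/25 - 2 * sqrt(15)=0.37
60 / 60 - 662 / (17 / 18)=-699.94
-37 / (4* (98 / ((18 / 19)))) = -333 / 3724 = -0.09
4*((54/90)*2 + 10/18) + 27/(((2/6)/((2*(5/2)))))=18541/45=412.02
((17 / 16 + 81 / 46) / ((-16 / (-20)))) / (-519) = -5195 / 763968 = -0.01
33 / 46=0.72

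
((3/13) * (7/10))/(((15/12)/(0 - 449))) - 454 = -166408/325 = -512.02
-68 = -68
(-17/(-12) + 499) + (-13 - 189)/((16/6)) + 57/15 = 6427/15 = 428.47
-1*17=-17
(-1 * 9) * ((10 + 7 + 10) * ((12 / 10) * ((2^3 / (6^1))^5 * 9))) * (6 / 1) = -331776 / 5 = -66355.20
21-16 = 5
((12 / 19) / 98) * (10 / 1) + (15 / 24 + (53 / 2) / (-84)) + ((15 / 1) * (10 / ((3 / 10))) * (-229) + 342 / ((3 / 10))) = -633226871 / 5586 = -113359.63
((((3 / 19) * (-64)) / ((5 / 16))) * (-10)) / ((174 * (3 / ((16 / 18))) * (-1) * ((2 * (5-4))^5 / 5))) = -1280 / 14877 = -0.09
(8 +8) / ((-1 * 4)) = -4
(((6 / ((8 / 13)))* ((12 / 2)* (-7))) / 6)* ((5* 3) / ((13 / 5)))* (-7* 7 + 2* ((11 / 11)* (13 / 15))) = 74445 / 4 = 18611.25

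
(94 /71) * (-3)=-282 /71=-3.97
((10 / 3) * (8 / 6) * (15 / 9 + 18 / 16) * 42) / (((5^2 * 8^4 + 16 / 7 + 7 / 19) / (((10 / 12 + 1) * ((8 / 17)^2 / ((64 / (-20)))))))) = -68614700 / 106273372059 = -0.00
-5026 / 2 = -2513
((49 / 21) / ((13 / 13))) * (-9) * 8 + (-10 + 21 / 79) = -14041 / 79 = -177.73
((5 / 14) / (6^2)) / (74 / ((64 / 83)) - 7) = 20 / 179361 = 0.00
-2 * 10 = -20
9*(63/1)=567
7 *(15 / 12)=35 / 4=8.75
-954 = -954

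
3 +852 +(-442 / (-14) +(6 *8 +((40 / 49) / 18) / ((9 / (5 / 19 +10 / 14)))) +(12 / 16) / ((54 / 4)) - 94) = 887500501 / 1055754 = 840.63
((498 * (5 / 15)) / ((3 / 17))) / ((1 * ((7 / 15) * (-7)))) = -14110 / 49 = -287.96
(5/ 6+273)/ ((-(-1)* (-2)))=-1643/ 12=-136.92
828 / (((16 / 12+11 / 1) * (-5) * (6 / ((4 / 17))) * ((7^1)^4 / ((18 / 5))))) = -29808 / 37755725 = -0.00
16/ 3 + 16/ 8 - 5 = 7/ 3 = 2.33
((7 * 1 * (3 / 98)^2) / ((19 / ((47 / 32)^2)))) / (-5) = -19881 / 133468160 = -0.00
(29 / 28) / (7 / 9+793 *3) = 261 / 599704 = 0.00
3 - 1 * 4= -1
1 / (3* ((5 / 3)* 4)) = 0.05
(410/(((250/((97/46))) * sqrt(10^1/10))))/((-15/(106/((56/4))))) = -1.75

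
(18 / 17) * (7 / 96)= 21 / 272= 0.08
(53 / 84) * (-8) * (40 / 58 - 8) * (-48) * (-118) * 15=636407040 / 203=3135010.05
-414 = -414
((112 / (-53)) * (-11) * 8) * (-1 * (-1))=9856 / 53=185.96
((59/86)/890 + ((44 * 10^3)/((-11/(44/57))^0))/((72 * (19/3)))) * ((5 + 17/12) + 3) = 47569990019/52353360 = 908.63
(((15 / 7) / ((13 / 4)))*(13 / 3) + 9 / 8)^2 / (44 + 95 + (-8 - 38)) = 49729 / 291648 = 0.17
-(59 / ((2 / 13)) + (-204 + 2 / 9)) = -3235 / 18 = -179.72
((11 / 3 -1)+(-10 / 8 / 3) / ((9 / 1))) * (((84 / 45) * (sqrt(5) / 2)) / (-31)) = -1981 * sqrt(5) / 25110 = -0.18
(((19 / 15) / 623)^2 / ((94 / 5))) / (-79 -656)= -0.00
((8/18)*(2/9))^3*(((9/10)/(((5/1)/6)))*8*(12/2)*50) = 16384/6561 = 2.50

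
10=10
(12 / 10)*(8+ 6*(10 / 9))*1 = 88 / 5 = 17.60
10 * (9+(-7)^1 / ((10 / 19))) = -43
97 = 97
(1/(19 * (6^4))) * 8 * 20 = 10/1539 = 0.01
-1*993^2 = -986049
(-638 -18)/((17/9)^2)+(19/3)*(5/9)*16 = -995392/7803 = -127.57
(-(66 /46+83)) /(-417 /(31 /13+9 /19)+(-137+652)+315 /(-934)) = -320140642 /1398225223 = -0.23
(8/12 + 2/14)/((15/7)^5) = 40817/2278125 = 0.02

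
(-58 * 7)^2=164836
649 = 649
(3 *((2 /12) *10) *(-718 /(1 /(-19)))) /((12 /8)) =136420 /3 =45473.33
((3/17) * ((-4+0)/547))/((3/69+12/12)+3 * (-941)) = 92/201183865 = 0.00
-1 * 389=-389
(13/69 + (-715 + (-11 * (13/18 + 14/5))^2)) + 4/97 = 14210419439/18071100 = 786.36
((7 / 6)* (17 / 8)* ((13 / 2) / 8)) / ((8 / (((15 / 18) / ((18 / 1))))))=7735 / 663552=0.01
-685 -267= -952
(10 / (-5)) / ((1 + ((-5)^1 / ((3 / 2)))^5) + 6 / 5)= 2430 / 497327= 0.00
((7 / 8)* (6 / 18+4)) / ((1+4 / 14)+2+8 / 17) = 10829 / 10728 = 1.01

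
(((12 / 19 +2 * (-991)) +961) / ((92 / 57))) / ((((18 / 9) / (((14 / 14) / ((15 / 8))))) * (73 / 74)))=-1434638 / 8395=-170.89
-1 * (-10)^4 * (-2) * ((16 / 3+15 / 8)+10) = 1032500 / 3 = 344166.67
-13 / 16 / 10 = -13 / 160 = -0.08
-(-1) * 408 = 408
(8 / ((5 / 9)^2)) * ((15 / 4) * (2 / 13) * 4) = 3888 / 65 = 59.82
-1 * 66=-66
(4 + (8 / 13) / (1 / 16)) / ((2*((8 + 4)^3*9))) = 5 / 11232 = 0.00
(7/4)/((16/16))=7/4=1.75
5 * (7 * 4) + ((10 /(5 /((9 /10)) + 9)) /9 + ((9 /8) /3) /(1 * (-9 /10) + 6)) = 1248455 /8908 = 140.15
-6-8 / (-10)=-26 / 5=-5.20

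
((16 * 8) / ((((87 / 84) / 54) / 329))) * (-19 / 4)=-302448384 / 29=-10429254.62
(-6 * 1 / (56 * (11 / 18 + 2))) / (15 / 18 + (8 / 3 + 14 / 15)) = -405 / 43757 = -0.01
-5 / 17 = -0.29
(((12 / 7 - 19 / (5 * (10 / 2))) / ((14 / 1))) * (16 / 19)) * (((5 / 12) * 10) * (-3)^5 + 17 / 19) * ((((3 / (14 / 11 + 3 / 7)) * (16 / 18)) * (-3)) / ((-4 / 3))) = -1694786808 / 8275925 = -204.79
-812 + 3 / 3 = -811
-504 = -504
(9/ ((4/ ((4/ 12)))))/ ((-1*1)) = -3/ 4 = -0.75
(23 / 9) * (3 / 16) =23 / 48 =0.48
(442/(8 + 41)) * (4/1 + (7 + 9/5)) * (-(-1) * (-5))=-28288/49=-577.31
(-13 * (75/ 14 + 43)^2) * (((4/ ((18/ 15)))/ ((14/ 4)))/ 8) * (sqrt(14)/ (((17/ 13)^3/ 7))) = -65451672845 * sqrt(14)/ 5777688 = -42386.81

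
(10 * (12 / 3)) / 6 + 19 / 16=377 / 48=7.85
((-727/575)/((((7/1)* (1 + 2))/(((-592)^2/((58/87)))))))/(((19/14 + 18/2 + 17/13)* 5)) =-3312235264/6103625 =-542.67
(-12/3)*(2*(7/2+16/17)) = -604/17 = -35.53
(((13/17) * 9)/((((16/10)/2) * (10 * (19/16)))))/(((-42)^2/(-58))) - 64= -1013305/15827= -64.02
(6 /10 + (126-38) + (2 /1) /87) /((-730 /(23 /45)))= -886673 /14289750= -0.06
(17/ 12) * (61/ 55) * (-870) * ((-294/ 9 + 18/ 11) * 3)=15397376/ 121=127251.04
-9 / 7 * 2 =-18 / 7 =-2.57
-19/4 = -4.75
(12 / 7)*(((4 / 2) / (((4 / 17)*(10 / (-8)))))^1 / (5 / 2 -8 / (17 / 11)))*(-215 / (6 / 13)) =-99416 / 49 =-2028.90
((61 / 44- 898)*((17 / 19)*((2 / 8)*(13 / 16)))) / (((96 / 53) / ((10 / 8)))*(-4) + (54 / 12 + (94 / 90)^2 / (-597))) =558631624949775 / 4449939691648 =125.54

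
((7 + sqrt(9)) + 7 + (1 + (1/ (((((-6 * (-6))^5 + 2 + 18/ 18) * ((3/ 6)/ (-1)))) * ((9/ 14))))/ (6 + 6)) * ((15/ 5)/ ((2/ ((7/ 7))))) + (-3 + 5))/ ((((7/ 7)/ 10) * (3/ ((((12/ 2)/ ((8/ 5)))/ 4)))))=139450125275/ 2176782444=64.06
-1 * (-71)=71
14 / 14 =1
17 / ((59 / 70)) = 1190 / 59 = 20.17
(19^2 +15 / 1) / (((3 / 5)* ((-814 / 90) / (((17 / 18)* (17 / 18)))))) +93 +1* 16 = 518651 / 10989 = 47.20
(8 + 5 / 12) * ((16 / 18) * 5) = 1010 / 27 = 37.41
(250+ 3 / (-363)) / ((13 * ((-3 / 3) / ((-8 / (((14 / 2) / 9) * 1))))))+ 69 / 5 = 11649399 / 55055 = 211.60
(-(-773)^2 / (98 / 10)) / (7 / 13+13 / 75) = -2912953875 / 34006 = -85660.00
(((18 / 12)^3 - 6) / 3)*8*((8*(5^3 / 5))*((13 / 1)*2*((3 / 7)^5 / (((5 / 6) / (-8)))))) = 12130560 / 2401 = 5052.29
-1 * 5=-5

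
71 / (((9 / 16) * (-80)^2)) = 71 / 3600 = 0.02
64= 64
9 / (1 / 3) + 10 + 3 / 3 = 38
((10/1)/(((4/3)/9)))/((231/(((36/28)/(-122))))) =-405/131516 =-0.00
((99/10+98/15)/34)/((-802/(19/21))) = -551/1010520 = -0.00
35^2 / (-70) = -35 / 2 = -17.50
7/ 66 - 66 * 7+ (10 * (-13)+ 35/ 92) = -1795835/ 3036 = -591.51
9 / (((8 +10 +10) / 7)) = 9 / 4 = 2.25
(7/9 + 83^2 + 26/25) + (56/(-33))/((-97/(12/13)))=21506120414/3120975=6890.83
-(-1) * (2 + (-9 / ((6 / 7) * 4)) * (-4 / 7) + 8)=23 / 2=11.50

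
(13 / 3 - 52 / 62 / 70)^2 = 197852356 / 10595025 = 18.67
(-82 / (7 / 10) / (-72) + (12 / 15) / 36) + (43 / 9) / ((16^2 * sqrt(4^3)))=1.65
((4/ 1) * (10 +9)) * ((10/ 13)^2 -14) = -172216/ 169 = -1019.03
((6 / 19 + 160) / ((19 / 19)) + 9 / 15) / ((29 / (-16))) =-244592 / 2755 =-88.78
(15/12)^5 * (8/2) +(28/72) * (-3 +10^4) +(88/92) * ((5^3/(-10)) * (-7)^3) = 423989851/52992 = 8001.02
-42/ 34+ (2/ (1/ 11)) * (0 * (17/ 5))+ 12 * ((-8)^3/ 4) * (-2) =52203/ 17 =3070.76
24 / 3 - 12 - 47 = -51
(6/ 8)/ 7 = 3/ 28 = 0.11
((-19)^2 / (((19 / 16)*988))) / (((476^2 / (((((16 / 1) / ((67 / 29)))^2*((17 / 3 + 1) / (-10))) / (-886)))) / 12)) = 0.00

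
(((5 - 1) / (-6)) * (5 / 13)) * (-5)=50 / 39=1.28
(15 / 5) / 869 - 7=-6080 / 869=-7.00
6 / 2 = 3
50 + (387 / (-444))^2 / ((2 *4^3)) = 140202241 / 2803712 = 50.01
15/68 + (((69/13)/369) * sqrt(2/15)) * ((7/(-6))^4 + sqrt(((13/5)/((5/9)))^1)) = 55223 * sqrt(30)/31084560 + 23 * sqrt(390)/39975 + 15/68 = 0.24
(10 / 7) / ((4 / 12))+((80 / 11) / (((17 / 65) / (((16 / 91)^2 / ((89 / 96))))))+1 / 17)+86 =967626239 / 10601591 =91.27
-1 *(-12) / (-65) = -12 / 65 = -0.18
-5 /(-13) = 5 /13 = 0.38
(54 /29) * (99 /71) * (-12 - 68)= -427680 /2059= -207.71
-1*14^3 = -2744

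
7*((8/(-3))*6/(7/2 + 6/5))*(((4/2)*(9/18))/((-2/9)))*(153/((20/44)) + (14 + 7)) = 1802304/47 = 38346.89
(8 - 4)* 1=4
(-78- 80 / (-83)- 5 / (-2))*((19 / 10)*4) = -235087 / 415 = -566.47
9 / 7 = 1.29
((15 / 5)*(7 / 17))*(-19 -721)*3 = -46620 / 17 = -2742.35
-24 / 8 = -3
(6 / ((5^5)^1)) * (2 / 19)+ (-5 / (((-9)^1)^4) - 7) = -2727133768 / 389559375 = -7.00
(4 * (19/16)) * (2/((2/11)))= 209/4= 52.25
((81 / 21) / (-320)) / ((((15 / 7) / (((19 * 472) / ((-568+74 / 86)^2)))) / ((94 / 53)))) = -97418263 / 350227397300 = -0.00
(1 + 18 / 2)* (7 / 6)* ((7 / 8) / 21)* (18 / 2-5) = 35 / 18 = 1.94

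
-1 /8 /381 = -1 /3048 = -0.00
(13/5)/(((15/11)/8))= 1144/75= 15.25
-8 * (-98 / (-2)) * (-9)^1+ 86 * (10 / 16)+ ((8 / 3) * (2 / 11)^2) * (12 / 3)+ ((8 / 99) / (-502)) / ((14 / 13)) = 27415592579 / 7653492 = 3582.10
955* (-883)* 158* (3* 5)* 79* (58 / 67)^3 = -102423375631.03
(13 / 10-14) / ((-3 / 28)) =1778 / 15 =118.53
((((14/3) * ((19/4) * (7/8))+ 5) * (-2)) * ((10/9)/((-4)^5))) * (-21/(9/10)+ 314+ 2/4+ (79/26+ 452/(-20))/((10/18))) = 292231247/21565440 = 13.55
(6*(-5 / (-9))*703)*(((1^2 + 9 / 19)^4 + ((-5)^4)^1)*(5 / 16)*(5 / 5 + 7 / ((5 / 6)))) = 713557618295 / 164616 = 4334679.61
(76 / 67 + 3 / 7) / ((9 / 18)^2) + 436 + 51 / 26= 5416735 / 12194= 444.21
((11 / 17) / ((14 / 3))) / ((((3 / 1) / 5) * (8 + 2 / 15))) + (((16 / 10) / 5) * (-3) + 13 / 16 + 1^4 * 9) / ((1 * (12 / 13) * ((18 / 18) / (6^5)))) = 54132895239 / 725900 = 74573.49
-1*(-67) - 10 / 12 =397 / 6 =66.17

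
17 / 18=0.94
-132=-132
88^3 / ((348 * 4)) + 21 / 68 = 2898083 / 5916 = 489.87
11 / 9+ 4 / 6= 17 / 9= 1.89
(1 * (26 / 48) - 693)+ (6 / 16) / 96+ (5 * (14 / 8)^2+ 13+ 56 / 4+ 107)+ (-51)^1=-456301 / 768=-594.14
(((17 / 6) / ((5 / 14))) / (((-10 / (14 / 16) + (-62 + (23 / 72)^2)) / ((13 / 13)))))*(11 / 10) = -7916832 / 66521825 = -0.12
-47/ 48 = -0.98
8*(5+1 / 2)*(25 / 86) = 550 / 43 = 12.79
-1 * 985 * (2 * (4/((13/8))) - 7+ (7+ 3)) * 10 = -1014550/13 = -78042.31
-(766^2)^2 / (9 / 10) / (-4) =95634056537.78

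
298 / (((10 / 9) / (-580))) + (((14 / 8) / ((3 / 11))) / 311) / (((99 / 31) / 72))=-145133314 / 933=-155555.53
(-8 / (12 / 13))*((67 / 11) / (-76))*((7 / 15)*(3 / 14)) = 871 / 12540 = 0.07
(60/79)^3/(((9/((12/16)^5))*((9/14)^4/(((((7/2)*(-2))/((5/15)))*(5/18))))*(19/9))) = -10504375/56206446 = -0.19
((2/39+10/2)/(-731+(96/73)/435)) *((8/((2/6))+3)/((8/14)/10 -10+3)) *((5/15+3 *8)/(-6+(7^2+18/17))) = 12938945225/871803467613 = 0.01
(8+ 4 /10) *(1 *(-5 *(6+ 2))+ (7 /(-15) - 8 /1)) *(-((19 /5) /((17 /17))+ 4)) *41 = 16274622 /125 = 130196.98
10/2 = 5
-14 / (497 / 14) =-28 / 71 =-0.39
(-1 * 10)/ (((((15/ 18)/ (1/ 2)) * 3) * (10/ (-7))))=7/ 5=1.40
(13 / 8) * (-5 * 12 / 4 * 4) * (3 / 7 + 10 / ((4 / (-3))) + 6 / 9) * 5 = 3122.32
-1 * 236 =-236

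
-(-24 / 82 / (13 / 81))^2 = -944784 / 284089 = -3.33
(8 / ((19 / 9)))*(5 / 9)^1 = 40 / 19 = 2.11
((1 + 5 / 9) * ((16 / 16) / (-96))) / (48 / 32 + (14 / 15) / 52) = -455 / 42624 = -0.01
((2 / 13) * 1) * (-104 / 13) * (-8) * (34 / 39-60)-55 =-323053 / 507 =-637.19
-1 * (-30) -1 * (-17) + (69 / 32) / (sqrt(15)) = 23 * sqrt(15) / 160 + 47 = 47.56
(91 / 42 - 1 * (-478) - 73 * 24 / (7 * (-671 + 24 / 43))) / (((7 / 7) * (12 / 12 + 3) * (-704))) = -581846459 / 3409663488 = -0.17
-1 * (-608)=608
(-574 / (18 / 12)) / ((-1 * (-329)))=-164 / 141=-1.16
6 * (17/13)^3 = 13.42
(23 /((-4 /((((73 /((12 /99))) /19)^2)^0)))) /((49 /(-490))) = 115 /2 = 57.50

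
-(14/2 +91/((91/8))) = -15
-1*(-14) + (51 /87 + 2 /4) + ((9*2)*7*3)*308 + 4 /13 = 87795303 /754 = 116439.39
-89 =-89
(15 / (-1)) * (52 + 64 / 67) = -53220 / 67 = -794.33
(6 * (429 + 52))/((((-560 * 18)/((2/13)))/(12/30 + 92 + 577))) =-123839/4200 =-29.49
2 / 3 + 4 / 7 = 26 / 21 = 1.24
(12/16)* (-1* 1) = -3/4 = -0.75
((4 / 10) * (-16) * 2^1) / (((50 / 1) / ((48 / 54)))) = -256 / 1125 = -0.23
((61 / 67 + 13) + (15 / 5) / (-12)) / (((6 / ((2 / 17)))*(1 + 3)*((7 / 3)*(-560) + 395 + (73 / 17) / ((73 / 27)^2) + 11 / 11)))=-267253 / 3632177200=-0.00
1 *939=939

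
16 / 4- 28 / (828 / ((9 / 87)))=7997 / 2001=4.00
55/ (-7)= -55/ 7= -7.86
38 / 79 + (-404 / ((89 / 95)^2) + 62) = -248943844 / 625759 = -397.83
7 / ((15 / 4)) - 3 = -17 / 15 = -1.13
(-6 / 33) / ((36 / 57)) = -19 / 66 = -0.29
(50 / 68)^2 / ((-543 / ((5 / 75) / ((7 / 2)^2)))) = -125 / 23068269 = -0.00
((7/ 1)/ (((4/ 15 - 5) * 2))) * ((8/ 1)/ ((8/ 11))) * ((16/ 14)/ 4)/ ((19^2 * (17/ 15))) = -2475/ 435727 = -0.01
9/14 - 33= -453/14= -32.36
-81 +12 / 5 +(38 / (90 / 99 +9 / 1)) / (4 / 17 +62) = -22643008 / 288305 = -78.54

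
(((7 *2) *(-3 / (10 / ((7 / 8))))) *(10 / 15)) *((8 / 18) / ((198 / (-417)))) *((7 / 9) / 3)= 47677 / 80190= 0.59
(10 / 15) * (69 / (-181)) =-46 / 181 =-0.25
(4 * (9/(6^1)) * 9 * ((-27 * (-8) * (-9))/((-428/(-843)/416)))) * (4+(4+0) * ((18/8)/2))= -78229374912/107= -731115653.38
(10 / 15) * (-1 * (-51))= 34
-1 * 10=-10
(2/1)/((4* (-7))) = -1/14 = -0.07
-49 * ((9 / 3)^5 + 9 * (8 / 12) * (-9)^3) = 202419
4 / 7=0.57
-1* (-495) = 495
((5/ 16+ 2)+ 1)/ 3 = 53/ 48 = 1.10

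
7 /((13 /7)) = 49 /13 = 3.77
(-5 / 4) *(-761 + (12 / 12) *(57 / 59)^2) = 950.08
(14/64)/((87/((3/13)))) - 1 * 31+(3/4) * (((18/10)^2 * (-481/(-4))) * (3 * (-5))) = -266259231/60320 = -4414.11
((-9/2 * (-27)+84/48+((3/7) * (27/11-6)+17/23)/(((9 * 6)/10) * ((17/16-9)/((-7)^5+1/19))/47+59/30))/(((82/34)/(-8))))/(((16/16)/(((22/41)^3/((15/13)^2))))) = -29234949829463483248/618215783527362825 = -47.29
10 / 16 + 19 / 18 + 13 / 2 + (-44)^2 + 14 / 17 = 2380685 / 1224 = 1945.00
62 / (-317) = -62 / 317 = -0.20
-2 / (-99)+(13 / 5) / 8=1367 / 3960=0.35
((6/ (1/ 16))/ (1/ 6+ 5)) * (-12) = -222.97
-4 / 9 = -0.44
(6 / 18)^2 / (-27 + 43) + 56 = 56.01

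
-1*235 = -235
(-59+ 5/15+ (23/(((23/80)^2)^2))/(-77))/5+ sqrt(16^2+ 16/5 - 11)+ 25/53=-14900338627/744802905+ sqrt(6205)/5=-4.25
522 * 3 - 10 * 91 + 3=659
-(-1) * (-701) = -701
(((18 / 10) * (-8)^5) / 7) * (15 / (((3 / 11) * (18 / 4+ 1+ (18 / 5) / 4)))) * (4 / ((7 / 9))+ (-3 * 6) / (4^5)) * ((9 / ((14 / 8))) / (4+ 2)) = -109111860 / 343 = -318110.38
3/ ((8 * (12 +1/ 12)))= 9/ 290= 0.03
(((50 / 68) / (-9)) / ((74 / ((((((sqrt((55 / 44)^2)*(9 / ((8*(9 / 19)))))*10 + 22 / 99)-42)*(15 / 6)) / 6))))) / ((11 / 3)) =217625 / 143472384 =0.00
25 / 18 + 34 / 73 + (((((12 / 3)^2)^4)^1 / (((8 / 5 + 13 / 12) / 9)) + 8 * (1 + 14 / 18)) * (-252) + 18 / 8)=-3348340522715 / 60444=-55395746.85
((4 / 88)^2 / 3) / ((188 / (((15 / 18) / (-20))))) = -1 / 6551424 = -0.00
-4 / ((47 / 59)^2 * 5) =-13924 / 11045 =-1.26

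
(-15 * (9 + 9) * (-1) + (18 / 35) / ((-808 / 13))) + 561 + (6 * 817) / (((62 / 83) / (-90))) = -258524578887 / 438340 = -589780.94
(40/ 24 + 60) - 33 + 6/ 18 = 29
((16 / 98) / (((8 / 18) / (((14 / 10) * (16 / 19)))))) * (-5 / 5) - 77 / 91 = -11059 / 8645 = -1.28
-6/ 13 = -0.46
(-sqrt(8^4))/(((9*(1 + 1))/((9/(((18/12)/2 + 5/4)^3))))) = -4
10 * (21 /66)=35 /11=3.18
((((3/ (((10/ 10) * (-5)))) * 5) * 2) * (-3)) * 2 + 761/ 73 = 3389/ 73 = 46.42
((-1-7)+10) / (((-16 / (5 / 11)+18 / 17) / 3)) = -0.18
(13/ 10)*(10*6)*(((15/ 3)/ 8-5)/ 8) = -1365/ 32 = -42.66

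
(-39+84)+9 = 54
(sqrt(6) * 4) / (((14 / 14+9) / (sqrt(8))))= 8 * sqrt(3) / 5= 2.77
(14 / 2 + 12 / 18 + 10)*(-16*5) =-4240 / 3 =-1413.33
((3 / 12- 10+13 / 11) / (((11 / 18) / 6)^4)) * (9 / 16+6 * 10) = -776569224132 / 161051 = -4821883.90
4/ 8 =1/ 2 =0.50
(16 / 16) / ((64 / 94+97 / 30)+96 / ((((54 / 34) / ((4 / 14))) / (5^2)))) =29610 / 12899899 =0.00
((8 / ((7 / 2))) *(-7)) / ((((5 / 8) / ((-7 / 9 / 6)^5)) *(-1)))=-67228 / 71744535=-0.00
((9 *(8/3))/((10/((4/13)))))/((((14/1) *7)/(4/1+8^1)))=288/3185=0.09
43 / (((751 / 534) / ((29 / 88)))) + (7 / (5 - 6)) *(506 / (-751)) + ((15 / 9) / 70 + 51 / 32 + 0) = 91097603 / 5551392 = 16.41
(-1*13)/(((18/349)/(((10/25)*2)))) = -9074/45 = -201.64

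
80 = 80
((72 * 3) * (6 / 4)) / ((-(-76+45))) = 324 / 31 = 10.45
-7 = -7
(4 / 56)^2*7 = 1 / 28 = 0.04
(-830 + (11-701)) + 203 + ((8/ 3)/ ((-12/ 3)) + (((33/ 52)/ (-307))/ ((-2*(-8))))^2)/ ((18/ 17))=-4642057499846413/ 3523036667904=-1317.63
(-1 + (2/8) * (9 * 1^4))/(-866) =-5/3464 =-0.00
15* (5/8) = 9.38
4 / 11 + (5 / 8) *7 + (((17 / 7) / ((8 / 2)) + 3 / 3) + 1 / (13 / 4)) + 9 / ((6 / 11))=23.15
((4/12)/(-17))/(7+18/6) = -1/510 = -0.00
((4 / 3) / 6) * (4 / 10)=4 / 45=0.09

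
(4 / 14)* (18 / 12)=3 / 7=0.43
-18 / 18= -1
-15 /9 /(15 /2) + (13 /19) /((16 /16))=79 /171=0.46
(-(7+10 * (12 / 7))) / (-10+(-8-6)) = 169 / 168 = 1.01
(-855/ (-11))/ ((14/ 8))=3420/ 77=44.42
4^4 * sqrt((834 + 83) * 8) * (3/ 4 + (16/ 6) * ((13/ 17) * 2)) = 126080 * sqrt(1834)/ 51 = 105870.68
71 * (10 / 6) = 355 / 3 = 118.33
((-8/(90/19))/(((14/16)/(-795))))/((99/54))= 64448/77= 836.99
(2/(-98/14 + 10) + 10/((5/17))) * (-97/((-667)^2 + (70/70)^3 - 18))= -0.01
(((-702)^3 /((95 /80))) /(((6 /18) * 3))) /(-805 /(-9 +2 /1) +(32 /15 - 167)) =5842078.38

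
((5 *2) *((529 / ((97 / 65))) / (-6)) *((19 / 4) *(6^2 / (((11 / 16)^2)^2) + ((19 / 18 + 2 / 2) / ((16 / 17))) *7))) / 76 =-127902154594175 / 19632526848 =-6514.81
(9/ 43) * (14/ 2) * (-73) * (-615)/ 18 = 314265/ 86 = 3654.24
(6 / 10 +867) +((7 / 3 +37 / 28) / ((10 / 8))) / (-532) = 867.59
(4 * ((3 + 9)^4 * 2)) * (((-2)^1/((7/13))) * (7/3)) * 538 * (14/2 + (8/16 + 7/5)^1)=-34419879936/5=-6883975987.20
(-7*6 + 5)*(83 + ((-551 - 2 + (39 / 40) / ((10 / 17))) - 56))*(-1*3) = -23280807 / 400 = -58202.02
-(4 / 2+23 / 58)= -139 / 58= -2.40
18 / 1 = 18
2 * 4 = 8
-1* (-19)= 19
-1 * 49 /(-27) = 49 /27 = 1.81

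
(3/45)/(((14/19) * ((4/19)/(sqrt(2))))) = 361 * sqrt(2)/840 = 0.61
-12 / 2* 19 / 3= -38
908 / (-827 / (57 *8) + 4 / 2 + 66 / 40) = 2070240 / 4187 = 494.44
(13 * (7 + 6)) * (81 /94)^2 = 125.49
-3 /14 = -0.21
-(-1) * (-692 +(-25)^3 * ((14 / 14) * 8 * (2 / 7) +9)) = -1239219 / 7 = -177031.29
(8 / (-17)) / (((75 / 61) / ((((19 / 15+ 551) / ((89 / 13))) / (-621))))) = 52553696 / 1057019625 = 0.05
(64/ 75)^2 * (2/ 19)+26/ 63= 366094/ 748125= 0.49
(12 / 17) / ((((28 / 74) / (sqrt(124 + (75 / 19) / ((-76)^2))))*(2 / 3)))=333*sqrt(258558289) / 171836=31.16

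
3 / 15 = 1 / 5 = 0.20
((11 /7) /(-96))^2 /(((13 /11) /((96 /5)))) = 1331 /305760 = 0.00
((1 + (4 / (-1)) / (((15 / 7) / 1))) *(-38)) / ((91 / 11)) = 418 / 105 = 3.98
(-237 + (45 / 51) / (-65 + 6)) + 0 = -237726 / 1003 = -237.01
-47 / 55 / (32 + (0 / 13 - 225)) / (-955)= -47 / 10137325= -0.00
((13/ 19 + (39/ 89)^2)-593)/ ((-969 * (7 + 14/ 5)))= 445570175/ 7145843019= 0.06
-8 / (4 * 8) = -1 / 4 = -0.25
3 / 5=0.60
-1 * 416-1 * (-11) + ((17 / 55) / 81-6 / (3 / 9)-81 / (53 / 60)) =-121527044 / 236115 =-514.69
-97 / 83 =-1.17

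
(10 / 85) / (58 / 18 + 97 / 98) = 1764 / 63155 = 0.03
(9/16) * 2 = 9/8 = 1.12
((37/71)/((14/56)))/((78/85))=6290/2769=2.27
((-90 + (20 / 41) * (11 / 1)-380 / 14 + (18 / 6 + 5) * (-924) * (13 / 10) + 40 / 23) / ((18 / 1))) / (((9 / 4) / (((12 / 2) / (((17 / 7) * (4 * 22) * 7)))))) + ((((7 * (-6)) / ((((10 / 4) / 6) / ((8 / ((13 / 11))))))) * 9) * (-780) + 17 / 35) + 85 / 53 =134303549219368 / 28038219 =4790017.13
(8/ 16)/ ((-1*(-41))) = 1/ 82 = 0.01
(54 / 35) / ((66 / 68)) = 612 / 385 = 1.59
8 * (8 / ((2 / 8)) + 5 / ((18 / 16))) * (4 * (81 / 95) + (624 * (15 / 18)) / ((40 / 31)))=101310016 / 855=118491.25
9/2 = 4.50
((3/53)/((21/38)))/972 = 19/180306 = 0.00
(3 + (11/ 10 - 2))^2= 441/ 100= 4.41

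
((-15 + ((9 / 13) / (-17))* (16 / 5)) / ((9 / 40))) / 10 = -22292 / 3315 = -6.72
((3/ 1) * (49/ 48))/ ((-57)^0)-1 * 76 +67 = -95/ 16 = -5.94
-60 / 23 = -2.61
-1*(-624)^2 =-389376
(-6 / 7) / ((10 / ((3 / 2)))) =-9 / 70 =-0.13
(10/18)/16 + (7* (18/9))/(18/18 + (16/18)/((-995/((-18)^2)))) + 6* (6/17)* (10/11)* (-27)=-87686525/2719728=-32.24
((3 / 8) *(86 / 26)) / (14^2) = 129 / 20384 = 0.01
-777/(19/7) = -5439/19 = -286.26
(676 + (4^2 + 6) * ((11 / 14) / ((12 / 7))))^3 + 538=558052515001 / 1728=322947057.29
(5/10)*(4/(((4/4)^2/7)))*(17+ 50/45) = 2282/9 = 253.56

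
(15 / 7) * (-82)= -1230 / 7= -175.71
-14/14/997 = -0.00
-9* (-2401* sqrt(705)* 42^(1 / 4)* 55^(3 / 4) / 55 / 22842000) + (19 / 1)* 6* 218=2401* 33^(3 / 4)* sqrt(47)* 70^(1 / 4) / 27918000 + 24852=24852.02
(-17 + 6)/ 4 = -11/ 4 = -2.75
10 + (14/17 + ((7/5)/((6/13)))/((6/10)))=4859/306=15.88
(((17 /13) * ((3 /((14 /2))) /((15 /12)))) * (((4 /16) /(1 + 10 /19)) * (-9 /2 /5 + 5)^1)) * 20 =79458 /13195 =6.02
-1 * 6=-6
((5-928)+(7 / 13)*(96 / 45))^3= -5808800031688081 / 7414875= -783398240.93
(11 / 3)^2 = 121 / 9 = 13.44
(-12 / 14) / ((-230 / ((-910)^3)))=-64591800 / 23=-2808339.13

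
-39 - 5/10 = -39.50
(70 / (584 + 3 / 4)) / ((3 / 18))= 1680 / 2339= 0.72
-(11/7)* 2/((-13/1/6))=1.45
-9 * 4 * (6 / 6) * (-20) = 720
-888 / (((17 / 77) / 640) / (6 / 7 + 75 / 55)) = -97182720 / 17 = -5716630.59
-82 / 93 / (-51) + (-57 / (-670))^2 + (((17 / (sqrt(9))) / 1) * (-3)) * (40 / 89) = -1443162673177 / 189492810300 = -7.62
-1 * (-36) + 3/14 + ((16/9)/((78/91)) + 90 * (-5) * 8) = -1346327/378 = -3561.71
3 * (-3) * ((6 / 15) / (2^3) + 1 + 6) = -1269 / 20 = -63.45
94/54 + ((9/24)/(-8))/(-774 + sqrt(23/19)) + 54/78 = 3 * sqrt(437)/728474944 + 311066543797/127847352672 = 2.43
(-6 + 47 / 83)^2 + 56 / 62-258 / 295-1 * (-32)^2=-62649995657 / 62999905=-994.45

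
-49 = -49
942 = 942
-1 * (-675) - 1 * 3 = 672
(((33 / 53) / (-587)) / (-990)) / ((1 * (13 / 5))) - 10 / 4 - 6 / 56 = -88573003 / 33973212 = -2.61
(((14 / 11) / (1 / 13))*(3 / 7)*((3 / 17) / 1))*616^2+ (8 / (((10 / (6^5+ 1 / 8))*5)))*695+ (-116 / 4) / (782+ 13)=36207559627 / 27030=1339532.36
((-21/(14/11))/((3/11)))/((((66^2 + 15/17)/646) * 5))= -664411/370335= -1.79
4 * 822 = 3288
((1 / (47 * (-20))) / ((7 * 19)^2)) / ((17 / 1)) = -1 / 282670220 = -0.00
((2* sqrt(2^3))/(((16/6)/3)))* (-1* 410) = -1845* sqrt(2) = -2609.22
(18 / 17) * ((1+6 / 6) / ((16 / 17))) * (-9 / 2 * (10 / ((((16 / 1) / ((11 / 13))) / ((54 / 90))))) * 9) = -24057 / 832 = -28.91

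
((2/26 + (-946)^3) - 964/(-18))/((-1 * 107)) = 99051086437/12519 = 7912060.58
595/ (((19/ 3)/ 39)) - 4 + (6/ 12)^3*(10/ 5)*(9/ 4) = 1112795/ 304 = 3660.51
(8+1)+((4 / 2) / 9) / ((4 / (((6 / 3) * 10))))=91 / 9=10.11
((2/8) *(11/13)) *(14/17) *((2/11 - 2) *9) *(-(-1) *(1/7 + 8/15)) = -426/221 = -1.93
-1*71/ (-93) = 71/ 93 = 0.76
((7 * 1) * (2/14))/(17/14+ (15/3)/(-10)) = 7/5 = 1.40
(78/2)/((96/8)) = 13/4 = 3.25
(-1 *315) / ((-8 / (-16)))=-630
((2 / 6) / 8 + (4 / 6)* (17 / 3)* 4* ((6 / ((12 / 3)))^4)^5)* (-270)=-889130759535 / 65536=-13567058.71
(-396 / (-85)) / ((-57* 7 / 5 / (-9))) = 1188 / 2261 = 0.53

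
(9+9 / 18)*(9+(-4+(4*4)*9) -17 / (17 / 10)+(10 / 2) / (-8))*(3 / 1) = 63099 / 16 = 3943.69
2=2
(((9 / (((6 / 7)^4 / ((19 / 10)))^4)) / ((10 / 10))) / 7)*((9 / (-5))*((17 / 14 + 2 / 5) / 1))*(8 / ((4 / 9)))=-9987698125673261777 / 967458816000000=-10323.64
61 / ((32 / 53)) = 3233 / 32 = 101.03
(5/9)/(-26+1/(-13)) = -65/3051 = -0.02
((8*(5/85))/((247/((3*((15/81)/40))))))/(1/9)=1/4199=0.00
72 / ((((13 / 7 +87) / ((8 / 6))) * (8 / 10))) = 1.35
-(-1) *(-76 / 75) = -76 / 75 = -1.01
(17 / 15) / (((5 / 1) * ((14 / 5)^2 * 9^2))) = 17 / 47628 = 0.00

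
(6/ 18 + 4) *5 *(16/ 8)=130/ 3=43.33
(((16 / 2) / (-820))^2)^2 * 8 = 128 / 1766100625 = 0.00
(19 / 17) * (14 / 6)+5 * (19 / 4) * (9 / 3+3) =14801 / 102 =145.11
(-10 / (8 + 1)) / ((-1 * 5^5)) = 2 / 5625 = 0.00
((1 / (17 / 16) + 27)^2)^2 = 50906640625 / 83521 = 609507.08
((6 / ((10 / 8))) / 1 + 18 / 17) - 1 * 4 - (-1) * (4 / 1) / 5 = 226 / 85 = 2.66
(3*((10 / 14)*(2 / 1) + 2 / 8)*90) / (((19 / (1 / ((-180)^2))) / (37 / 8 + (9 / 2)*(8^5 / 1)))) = 108.56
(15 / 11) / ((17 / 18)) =270 / 187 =1.44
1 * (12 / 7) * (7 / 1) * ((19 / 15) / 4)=19 / 5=3.80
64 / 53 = 1.21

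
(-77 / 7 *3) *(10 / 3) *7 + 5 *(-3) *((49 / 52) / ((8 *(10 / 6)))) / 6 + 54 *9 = -236435 / 832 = -284.18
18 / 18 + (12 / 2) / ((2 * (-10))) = 7 / 10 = 0.70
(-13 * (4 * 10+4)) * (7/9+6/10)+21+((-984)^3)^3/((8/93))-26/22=-10054230730225363747753430000.00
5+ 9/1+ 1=15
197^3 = 7645373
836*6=5016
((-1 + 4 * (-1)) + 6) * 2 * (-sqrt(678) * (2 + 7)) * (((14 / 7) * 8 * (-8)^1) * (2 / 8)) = 576 * sqrt(678) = 14998.14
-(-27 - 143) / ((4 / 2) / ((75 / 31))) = 6375 / 31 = 205.65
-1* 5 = -5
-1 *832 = -832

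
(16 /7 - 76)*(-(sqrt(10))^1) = 516*sqrt(10) /7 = 233.11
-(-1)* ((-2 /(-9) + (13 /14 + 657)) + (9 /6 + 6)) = 41936 /63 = 665.65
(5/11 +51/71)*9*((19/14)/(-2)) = -39159/5467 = -7.16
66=66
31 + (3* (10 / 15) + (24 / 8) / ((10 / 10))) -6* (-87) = 558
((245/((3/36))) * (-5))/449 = -14700/449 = -32.74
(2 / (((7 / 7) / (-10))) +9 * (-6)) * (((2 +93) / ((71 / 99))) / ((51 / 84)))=-19487160 / 1207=-16145.12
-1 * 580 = -580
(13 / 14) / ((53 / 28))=26 / 53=0.49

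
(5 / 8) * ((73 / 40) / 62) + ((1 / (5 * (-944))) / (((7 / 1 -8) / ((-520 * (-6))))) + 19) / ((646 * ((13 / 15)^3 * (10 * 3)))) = 3315292717 / 166133132672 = 0.02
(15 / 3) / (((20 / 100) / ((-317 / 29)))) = -7925 / 29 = -273.28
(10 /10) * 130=130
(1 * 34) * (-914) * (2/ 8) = -7769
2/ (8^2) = 1/ 32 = 0.03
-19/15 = -1.27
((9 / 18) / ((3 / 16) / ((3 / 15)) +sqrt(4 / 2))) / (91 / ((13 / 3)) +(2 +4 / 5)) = -600 / 34153 +640 * sqrt(2) / 34153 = 0.01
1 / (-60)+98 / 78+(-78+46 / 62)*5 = -9310523 / 24180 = -385.05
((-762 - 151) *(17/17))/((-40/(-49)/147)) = -6576339/40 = -164408.48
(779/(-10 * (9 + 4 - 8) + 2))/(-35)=779/1680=0.46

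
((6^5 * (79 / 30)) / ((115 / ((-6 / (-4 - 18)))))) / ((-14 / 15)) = -460728 / 8855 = -52.03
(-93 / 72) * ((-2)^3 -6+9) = 155 / 24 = 6.46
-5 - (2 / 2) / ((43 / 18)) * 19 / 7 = -1847 / 301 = -6.14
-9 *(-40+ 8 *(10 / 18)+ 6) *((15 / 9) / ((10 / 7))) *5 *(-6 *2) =-18620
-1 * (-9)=9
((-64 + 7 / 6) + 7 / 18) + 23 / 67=-37447 / 603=-62.10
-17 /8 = -2.12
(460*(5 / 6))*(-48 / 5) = -3680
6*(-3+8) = 30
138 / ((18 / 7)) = 53.67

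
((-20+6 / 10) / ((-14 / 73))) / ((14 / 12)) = 21243 / 245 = 86.71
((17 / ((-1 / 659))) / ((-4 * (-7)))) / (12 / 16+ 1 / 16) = -44812 / 91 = -492.44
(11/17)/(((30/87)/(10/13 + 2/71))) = 117392/78455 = 1.50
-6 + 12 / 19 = -102 / 19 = -5.37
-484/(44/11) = -121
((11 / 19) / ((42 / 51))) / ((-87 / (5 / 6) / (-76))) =935 / 1827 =0.51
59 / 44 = 1.34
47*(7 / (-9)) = -329 / 9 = -36.56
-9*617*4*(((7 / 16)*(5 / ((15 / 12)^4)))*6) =-14926464 / 125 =-119411.71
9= 9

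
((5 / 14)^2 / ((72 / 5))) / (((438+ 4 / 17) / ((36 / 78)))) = 85 / 9111648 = 0.00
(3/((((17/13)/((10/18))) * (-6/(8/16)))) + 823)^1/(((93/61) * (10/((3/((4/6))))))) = 30720271/126480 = 242.89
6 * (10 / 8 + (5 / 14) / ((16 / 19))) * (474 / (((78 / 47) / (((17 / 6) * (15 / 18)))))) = 39450625 / 5824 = 6773.80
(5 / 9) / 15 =1 / 27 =0.04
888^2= 788544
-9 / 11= -0.82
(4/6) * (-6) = -4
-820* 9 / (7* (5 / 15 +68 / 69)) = -799.40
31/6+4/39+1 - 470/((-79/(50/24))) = 57503/3081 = 18.66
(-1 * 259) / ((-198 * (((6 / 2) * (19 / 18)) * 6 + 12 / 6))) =37 / 594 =0.06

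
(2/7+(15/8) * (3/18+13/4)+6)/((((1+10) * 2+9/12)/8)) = 2843/637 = 4.46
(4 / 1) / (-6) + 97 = 96.33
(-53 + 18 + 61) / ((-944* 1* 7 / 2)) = -13 / 1652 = -0.01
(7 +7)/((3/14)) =196/3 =65.33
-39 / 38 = -1.03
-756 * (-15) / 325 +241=17933 / 65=275.89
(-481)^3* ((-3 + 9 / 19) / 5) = 5341662768 / 95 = 56228029.14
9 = 9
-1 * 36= -36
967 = 967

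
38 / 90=19 / 45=0.42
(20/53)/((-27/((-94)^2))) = -176720/1431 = -123.49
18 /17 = 1.06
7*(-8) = -56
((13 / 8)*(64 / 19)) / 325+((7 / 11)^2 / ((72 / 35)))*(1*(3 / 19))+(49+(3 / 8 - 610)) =-560.58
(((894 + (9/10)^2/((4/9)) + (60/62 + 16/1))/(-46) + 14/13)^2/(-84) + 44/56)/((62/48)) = -29745598812361/11277680960000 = -2.64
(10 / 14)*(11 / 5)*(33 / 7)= 363 / 49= 7.41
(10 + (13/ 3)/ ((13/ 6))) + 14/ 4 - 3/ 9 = 91/ 6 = 15.17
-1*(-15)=15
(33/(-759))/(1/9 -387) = 9/80086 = 0.00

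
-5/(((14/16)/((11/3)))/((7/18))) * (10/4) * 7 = -142.59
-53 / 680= -0.08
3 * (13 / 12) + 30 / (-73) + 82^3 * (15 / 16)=150937819 / 292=516910.34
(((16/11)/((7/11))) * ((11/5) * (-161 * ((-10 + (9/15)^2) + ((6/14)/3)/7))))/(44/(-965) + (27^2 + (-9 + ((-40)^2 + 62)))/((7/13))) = 4603207488/2614664675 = 1.76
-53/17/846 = -0.00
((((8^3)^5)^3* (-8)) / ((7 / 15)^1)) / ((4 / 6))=-7840105733858422198196150955227939591946240 / 7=-1120015104836917456885164000000000000000000.00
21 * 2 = 42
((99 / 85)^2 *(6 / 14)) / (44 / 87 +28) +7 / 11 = 906120671 / 1379686000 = 0.66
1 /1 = 1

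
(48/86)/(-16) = -3/86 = -0.03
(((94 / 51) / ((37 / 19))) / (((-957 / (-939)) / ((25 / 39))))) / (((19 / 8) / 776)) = 4566294400 / 23476167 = 194.51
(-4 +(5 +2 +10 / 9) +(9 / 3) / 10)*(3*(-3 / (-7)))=397 / 70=5.67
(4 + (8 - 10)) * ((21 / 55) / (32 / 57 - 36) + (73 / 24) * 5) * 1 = 10130693 / 333300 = 30.40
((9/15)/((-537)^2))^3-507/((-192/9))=168857819605321338439/7105128504102936000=23.77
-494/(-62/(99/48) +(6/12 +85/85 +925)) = -32604/59165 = -0.55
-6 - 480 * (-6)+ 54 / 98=140853 / 49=2874.55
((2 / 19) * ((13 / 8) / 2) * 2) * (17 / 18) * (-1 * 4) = -221 / 342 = -0.65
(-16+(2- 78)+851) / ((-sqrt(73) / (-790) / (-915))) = -548643150 * sqrt(73) / 73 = -64213823.68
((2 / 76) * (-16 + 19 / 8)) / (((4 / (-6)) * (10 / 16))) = 0.86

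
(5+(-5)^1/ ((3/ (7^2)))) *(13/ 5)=-598/ 3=-199.33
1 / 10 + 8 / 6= 43 / 30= 1.43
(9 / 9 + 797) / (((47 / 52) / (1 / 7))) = 5928 / 47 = 126.13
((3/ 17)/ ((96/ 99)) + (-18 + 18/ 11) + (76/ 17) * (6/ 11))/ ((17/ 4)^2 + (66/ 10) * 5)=-82239/ 305558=-0.27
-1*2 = -2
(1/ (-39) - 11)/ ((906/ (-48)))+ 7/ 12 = 9167/ 7852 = 1.17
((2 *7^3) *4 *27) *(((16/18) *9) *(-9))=-5334336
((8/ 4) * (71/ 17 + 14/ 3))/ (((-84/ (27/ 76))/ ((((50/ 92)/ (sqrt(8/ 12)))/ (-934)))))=33825 * sqrt(6)/ 1554265664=0.00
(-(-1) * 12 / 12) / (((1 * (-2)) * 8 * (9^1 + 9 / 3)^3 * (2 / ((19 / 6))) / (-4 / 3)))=19 / 248832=0.00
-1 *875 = -875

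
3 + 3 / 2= 9 / 2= 4.50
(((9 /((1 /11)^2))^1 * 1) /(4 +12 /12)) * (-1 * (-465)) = 101277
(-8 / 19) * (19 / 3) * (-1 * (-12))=-32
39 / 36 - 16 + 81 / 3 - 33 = -251 / 12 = -20.92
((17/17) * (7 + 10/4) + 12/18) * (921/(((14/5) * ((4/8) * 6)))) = 93635/84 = 1114.70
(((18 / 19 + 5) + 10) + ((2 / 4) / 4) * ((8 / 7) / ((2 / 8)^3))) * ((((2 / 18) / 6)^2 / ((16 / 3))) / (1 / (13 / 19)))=43381 / 39299904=0.00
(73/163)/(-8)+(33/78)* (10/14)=0.25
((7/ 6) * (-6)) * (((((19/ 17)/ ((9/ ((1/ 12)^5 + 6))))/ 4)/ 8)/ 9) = -198568069/ 10964533248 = -0.02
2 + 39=41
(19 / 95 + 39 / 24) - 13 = -447 / 40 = -11.18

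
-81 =-81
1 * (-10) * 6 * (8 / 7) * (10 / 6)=-800 / 7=-114.29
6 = 6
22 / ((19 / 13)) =286 / 19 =15.05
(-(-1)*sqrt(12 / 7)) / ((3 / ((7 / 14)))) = 0.22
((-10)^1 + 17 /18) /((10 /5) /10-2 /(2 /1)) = 815 /72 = 11.32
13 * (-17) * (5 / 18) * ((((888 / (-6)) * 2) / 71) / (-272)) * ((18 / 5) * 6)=-1443 / 71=-20.32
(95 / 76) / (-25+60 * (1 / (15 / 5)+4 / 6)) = 1 / 28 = 0.04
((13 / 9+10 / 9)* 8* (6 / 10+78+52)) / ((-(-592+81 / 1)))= 120152 / 22995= 5.23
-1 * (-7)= 7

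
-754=-754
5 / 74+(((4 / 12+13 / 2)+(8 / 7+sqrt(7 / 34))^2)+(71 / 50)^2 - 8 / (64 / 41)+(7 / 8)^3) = 8 * sqrt(238) / 119+176766401449 / 29588160000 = 7.01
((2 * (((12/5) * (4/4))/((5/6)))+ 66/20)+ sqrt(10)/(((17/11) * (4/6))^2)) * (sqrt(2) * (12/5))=6534 * sqrt(5)/1445+ 2718 * sqrt(2)/125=40.86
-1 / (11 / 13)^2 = -169 / 121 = -1.40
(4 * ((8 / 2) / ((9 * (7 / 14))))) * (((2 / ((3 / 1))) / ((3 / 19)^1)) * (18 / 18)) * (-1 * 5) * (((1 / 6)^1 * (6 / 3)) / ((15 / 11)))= -13376 / 729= -18.35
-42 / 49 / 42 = -1 / 49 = -0.02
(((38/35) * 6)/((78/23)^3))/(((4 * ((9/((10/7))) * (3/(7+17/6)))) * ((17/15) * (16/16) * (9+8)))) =68196035/60481177848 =0.00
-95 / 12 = -7.92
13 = 13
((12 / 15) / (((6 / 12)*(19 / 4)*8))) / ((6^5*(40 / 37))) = 0.00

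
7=7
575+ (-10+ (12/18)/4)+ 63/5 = 17333/30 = 577.77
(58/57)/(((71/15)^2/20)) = 87000/95779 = 0.91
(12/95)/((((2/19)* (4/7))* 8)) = 21/80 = 0.26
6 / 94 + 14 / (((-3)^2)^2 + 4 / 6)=387 / 1645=0.24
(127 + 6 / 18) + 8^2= 191.33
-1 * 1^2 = -1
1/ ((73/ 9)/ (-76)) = -684/ 73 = -9.37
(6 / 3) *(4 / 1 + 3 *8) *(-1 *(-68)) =3808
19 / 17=1.12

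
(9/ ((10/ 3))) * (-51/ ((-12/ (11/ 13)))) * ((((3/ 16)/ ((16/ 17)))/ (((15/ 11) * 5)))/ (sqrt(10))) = 0.09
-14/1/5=-2.80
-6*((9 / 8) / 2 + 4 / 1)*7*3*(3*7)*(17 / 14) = -234549 / 16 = -14659.31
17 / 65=0.26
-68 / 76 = -17 / 19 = -0.89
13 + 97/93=1306/93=14.04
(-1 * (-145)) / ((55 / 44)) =116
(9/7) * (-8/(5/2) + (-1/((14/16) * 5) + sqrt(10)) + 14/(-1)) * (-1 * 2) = 2196/49- 18 * sqrt(10)/7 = 36.68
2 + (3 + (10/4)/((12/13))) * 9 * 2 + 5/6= 1267/12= 105.58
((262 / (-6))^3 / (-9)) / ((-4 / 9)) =-2248091 / 108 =-20815.66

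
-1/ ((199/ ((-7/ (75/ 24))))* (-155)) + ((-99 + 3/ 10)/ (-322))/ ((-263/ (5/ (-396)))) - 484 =-1192031422877957/ 2462874546000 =-484.00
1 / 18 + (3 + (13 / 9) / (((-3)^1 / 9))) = -23 / 18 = -1.28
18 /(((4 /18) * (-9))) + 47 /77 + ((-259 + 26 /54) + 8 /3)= -549358 /2079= -264.24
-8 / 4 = -2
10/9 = 1.11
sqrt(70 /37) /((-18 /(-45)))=5 * sqrt(2590) /74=3.44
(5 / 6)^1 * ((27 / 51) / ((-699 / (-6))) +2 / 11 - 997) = -72386945 / 87142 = -830.68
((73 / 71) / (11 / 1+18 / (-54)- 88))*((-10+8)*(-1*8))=-438 / 2059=-0.21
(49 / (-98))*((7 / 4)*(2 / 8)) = -7 / 32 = -0.22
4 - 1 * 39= -35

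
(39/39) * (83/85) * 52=4316/85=50.78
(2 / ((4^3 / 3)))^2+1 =1033 / 1024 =1.01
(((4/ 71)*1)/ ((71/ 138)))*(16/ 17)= 8832/ 85697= 0.10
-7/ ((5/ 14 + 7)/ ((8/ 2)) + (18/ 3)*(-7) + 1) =392/ 2193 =0.18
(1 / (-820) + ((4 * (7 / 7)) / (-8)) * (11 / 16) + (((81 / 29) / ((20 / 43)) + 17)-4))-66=-9005923 / 190240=-47.34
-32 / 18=-16 / 9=-1.78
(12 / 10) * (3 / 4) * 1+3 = 39 / 10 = 3.90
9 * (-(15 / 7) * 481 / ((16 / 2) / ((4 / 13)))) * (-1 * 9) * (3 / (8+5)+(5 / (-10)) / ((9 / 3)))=74925 / 364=205.84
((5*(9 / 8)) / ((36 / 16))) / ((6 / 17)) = 85 / 12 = 7.08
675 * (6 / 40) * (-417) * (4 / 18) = -18765 / 2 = -9382.50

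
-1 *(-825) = 825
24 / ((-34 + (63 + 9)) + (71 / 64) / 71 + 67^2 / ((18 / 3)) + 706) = 4608 / 286499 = 0.02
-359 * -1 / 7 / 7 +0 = 359 / 49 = 7.33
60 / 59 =1.02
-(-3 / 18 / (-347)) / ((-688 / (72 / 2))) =0.00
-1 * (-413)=413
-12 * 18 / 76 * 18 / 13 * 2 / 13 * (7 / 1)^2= -95256 / 3211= -29.67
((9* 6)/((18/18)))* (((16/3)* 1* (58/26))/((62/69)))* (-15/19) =-4322160/7657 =-564.47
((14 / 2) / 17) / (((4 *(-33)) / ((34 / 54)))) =-7 / 3564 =-0.00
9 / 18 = 0.50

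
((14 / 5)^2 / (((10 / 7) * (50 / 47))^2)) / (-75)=-5303809 / 117187500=-0.05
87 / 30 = 29 / 10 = 2.90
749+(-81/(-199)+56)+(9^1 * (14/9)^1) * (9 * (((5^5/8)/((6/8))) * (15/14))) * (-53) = -1482851323/398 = -3725757.09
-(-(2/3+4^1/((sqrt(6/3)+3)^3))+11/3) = -2.95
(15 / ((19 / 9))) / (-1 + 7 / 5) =675 / 38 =17.76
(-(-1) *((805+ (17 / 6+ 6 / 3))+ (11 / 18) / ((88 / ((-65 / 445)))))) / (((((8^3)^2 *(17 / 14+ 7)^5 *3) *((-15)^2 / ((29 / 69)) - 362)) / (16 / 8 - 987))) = -996556732713101 / 6369301095643791360000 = -0.00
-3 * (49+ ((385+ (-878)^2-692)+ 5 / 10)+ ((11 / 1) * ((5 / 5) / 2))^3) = -2312378.62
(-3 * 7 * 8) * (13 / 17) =-2184 / 17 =-128.47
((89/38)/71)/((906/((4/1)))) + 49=29943842/611097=49.00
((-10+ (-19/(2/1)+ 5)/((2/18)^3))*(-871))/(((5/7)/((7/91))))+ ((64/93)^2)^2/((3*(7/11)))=4848595876108829/15709092210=308649.02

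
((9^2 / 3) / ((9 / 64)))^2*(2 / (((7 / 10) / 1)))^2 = 14745600 / 49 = 300930.61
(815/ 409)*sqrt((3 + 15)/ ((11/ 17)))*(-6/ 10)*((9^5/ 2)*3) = -259874649*sqrt(374)/ 8998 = -558539.29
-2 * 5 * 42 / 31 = -420 / 31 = -13.55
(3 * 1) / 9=1 / 3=0.33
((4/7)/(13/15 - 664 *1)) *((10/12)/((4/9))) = -225/139258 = -0.00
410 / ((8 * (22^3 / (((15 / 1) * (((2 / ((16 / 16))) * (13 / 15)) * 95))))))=253175 / 21296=11.89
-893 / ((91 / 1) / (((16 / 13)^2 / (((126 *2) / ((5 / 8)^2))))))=-22325 / 968877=-0.02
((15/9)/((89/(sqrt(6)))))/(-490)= -sqrt(6)/26166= -0.00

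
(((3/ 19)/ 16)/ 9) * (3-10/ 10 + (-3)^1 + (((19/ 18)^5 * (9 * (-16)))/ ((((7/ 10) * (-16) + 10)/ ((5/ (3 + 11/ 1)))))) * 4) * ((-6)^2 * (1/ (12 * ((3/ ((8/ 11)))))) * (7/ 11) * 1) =61626913/ 543014604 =0.11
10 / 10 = 1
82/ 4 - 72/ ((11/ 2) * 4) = 17.23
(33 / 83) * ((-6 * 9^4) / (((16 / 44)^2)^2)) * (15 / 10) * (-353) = 10070984628441 / 21248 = 473973297.65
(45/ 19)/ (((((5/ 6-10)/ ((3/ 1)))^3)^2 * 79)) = 306110016/ 8309728315625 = 0.00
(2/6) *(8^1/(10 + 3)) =8/39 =0.21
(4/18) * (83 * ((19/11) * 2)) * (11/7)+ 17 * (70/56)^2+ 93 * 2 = 315191/1008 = 312.69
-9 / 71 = -0.13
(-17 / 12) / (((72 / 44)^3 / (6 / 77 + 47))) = -7456625 / 489888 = -15.22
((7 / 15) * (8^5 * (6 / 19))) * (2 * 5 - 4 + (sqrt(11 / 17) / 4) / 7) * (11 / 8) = 22528 * sqrt(187) / 1615 + 3784704 / 95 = 40029.74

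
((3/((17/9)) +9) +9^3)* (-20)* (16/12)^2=-447040/17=-26296.47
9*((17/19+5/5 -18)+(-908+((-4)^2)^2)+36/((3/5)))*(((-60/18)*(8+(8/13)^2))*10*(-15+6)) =-13756852.32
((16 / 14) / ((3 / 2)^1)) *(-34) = -544 / 21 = -25.90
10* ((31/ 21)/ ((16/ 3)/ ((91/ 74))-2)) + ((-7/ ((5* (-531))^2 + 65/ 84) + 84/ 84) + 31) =7237460143223/ 188885694635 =38.32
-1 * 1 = -1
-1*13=-13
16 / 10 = 8 / 5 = 1.60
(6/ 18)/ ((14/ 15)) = 5/ 14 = 0.36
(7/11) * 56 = 392/11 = 35.64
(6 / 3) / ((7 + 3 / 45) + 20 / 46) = 345 / 1294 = 0.27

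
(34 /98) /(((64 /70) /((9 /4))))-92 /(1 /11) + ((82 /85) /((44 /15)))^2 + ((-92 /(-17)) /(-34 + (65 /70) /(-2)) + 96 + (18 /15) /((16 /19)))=-27628382836839 /30235596160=-913.77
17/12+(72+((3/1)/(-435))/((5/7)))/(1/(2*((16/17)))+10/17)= 116073943/1766100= 65.72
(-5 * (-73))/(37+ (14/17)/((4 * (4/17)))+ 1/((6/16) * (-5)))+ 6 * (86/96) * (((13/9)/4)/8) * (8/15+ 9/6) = 3180253619/309726720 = 10.27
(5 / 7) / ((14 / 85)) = 425 / 98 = 4.34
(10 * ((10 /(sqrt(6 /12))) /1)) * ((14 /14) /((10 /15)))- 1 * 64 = -64 + 150 * sqrt(2) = 148.13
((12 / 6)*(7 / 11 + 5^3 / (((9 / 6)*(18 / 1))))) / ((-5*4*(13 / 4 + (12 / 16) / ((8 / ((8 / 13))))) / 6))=-20332 / 21285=-0.96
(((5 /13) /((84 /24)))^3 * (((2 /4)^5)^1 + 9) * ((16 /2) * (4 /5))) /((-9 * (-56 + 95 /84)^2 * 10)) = -92480 /326694266899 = -0.00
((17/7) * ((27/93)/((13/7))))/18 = 17/806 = 0.02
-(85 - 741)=656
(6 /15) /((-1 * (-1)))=2 /5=0.40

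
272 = 272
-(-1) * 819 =819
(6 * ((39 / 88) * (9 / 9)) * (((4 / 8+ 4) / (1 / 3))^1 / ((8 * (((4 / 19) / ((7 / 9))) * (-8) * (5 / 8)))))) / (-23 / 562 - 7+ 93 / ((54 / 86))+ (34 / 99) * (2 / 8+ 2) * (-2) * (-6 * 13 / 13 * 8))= -118061307 / 7664762240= -0.02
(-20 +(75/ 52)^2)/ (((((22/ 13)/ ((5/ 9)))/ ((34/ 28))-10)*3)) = 4118675/ 5165472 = 0.80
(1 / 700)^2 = 1 / 490000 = 0.00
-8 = -8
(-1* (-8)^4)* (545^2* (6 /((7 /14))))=-14599372800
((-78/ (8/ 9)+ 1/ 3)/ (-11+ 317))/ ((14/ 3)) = -1049/ 17136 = -0.06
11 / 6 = 1.83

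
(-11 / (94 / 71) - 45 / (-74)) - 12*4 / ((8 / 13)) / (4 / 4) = -149033 / 1739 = -85.70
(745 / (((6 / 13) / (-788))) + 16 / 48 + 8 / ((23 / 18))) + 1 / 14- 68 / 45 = -18430674011 / 14490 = -1271958.18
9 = 9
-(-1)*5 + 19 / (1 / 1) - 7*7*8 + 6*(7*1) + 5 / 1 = -321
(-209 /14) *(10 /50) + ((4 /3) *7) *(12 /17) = 4287 /1190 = 3.60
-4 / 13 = -0.31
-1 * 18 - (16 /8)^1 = -20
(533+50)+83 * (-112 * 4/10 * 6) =-21727.40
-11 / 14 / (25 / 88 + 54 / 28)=-484 / 1363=-0.36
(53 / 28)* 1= 53 / 28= 1.89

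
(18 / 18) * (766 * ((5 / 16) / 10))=383 / 16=23.94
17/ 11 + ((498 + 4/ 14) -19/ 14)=76765/ 154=498.47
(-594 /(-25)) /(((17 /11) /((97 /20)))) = 316899 /4250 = 74.56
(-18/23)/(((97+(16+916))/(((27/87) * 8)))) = -432/228781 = -0.00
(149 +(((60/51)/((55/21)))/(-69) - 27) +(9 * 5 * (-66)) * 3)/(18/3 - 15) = 12599072/12903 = 976.45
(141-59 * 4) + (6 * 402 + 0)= 2317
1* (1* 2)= 2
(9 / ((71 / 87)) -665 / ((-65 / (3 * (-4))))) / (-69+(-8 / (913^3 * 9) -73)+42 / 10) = 3532151647579005 / 4355878576731851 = 0.81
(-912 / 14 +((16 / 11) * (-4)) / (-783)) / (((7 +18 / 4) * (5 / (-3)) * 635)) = 1570832 / 293516685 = 0.01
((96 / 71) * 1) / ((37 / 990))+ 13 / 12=1174631 / 31524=37.26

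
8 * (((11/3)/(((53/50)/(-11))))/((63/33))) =-532400/3339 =-159.45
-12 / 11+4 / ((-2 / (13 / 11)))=-38 / 11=-3.45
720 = 720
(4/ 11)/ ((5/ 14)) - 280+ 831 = 30361/ 55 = 552.02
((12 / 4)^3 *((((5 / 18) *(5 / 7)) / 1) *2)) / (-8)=-75 / 56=-1.34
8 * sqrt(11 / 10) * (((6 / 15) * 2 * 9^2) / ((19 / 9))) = 257.54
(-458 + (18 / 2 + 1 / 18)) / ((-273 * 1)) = 8081 / 4914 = 1.64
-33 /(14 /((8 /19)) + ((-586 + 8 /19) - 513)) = 2508 /80965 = 0.03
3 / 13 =0.23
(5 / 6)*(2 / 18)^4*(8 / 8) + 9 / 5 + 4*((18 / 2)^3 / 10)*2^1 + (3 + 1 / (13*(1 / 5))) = 588.38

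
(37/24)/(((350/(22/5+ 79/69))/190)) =1344839/289800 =4.64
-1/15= -0.07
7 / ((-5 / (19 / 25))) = -1.06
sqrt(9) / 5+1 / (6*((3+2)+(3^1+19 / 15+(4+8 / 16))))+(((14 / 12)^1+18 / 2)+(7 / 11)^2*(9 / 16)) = 132007427 / 11993520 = 11.01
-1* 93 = -93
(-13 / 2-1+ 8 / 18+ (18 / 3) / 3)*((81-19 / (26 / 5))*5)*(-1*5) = 351925 / 36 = 9775.69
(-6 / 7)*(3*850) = -2185.71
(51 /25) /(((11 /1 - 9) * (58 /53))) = 2703 /2900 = 0.93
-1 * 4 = -4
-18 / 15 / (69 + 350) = -6 / 2095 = -0.00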